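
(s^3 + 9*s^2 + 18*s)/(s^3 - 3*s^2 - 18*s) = (s + 6)/(s - 6)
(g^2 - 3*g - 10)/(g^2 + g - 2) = (g - 5)/(g - 1)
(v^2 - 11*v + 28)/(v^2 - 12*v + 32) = (v - 7)/(v - 8)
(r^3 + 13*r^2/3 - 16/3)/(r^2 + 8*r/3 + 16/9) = 3*(r^2 + 3*r - 4)/(3*r + 4)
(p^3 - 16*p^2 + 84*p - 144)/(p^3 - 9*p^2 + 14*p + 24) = (p - 6)/(p + 1)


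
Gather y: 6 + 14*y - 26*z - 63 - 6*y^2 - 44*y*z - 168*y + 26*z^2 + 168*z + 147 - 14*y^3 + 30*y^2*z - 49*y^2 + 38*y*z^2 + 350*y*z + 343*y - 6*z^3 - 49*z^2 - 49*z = -14*y^3 + y^2*(30*z - 55) + y*(38*z^2 + 306*z + 189) - 6*z^3 - 23*z^2 + 93*z + 90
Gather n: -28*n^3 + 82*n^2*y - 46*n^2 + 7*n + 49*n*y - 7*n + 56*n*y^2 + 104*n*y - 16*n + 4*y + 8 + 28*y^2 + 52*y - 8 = -28*n^3 + n^2*(82*y - 46) + n*(56*y^2 + 153*y - 16) + 28*y^2 + 56*y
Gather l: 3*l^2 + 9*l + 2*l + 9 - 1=3*l^2 + 11*l + 8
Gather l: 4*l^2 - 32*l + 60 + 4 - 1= 4*l^2 - 32*l + 63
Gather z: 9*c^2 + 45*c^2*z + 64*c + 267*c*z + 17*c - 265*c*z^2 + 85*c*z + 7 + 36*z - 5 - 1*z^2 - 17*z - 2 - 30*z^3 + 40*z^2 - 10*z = 9*c^2 + 81*c - 30*z^3 + z^2*(39 - 265*c) + z*(45*c^2 + 352*c + 9)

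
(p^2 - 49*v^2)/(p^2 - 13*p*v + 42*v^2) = (p + 7*v)/(p - 6*v)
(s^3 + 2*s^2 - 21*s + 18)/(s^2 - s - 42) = (s^2 - 4*s + 3)/(s - 7)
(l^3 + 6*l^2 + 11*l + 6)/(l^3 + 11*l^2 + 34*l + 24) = (l^2 + 5*l + 6)/(l^2 + 10*l + 24)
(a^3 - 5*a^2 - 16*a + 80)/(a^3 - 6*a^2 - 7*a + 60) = (a + 4)/(a + 3)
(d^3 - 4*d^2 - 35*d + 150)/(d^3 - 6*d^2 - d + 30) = (d^2 + d - 30)/(d^2 - d - 6)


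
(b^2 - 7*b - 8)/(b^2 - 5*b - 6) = (b - 8)/(b - 6)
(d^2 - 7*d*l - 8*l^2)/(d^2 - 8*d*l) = (d + l)/d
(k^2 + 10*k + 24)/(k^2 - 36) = (k + 4)/(k - 6)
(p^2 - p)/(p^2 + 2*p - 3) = p/(p + 3)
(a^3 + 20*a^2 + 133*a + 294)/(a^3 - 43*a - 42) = (a^2 + 14*a + 49)/(a^2 - 6*a - 7)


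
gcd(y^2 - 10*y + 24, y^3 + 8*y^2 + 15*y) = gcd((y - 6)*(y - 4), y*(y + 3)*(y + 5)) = 1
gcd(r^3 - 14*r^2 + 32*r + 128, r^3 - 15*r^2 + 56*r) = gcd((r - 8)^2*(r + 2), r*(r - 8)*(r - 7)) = r - 8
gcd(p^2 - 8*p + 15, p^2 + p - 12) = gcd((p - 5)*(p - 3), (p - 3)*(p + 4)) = p - 3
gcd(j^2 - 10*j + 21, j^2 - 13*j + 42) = j - 7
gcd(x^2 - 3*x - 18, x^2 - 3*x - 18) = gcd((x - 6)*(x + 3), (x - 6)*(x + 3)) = x^2 - 3*x - 18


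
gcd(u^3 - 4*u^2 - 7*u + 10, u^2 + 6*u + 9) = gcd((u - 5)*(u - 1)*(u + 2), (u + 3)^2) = 1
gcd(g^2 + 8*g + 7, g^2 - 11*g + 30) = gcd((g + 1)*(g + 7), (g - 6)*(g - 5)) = 1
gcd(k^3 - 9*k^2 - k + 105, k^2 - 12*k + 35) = k^2 - 12*k + 35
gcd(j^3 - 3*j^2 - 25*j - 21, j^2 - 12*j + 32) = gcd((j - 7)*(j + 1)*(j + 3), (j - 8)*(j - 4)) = 1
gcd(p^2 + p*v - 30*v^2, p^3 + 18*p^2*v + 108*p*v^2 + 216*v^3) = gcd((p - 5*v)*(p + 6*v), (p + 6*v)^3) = p + 6*v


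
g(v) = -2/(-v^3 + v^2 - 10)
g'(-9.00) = 0.00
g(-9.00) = 0.00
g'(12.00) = 0.00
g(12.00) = 0.00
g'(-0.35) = -0.02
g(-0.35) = 0.20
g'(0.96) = -0.02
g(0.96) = 0.20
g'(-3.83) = -0.03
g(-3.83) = -0.03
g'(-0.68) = -0.06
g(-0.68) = 0.22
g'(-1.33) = -0.46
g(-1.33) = 0.34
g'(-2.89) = -0.12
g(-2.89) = -0.09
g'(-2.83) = -0.14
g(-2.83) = -0.10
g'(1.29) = -0.04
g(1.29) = 0.19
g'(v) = -2*(3*v^2 - 2*v)/(-v^3 + v^2 - 10)^2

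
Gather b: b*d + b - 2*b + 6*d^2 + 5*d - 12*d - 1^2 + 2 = b*(d - 1) + 6*d^2 - 7*d + 1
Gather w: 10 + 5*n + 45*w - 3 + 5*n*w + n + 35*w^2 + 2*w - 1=6*n + 35*w^2 + w*(5*n + 47) + 6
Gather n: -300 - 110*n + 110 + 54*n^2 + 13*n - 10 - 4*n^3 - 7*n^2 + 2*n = -4*n^3 + 47*n^2 - 95*n - 200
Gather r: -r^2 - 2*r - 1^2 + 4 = -r^2 - 2*r + 3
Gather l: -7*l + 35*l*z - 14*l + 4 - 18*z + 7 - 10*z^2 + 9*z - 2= l*(35*z - 21) - 10*z^2 - 9*z + 9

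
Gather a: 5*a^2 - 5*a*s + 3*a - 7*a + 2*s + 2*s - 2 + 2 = 5*a^2 + a*(-5*s - 4) + 4*s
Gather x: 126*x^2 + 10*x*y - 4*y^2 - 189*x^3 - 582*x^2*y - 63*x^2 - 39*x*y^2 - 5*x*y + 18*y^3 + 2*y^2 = -189*x^3 + x^2*(63 - 582*y) + x*(-39*y^2 + 5*y) + 18*y^3 - 2*y^2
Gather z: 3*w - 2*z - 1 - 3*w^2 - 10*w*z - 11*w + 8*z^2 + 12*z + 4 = -3*w^2 - 8*w + 8*z^2 + z*(10 - 10*w) + 3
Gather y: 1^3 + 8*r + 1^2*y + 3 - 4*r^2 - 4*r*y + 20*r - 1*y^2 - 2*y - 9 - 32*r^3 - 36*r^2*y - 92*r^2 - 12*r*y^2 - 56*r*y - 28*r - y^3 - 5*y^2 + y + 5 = -32*r^3 - 96*r^2 - y^3 + y^2*(-12*r - 6) + y*(-36*r^2 - 60*r)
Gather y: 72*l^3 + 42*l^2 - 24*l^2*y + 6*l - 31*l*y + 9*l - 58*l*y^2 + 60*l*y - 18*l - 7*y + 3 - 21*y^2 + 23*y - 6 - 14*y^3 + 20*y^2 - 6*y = 72*l^3 + 42*l^2 - 3*l - 14*y^3 + y^2*(-58*l - 1) + y*(-24*l^2 + 29*l + 10) - 3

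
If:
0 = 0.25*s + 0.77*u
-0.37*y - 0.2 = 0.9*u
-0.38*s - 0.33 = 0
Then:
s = -0.87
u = 0.28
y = -1.23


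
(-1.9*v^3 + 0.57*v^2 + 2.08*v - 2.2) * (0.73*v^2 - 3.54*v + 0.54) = -1.387*v^5 + 7.1421*v^4 - 1.5254*v^3 - 8.6614*v^2 + 8.9112*v - 1.188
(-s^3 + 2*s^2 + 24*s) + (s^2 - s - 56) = -s^3 + 3*s^2 + 23*s - 56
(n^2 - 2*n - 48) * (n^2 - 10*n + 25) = n^4 - 12*n^3 - 3*n^2 + 430*n - 1200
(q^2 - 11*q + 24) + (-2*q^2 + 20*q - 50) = -q^2 + 9*q - 26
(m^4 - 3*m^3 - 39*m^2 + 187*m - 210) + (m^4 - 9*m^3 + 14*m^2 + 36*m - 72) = 2*m^4 - 12*m^3 - 25*m^2 + 223*m - 282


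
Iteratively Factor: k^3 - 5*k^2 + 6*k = (k - 2)*(k^2 - 3*k) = k*(k - 2)*(k - 3)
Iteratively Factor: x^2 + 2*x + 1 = (x + 1)*(x + 1)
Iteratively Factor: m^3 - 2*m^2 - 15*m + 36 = (m + 4)*(m^2 - 6*m + 9) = (m - 3)*(m + 4)*(m - 3)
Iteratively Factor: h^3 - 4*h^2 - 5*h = (h + 1)*(h^2 - 5*h) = h*(h + 1)*(h - 5)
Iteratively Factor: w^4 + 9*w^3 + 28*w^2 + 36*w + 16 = (w + 1)*(w^3 + 8*w^2 + 20*w + 16) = (w + 1)*(w + 2)*(w^2 + 6*w + 8) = (w + 1)*(w + 2)*(w + 4)*(w + 2)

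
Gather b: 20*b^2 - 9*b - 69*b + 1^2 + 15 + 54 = 20*b^2 - 78*b + 70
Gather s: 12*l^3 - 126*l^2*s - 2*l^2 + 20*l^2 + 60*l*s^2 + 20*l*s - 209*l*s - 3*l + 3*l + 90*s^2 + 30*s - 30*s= 12*l^3 + 18*l^2 + s^2*(60*l + 90) + s*(-126*l^2 - 189*l)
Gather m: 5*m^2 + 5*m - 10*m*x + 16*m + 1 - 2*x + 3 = 5*m^2 + m*(21 - 10*x) - 2*x + 4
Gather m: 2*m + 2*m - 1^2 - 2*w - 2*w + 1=4*m - 4*w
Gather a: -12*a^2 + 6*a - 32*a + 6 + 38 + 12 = -12*a^2 - 26*a + 56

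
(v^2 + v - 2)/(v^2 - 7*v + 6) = (v + 2)/(v - 6)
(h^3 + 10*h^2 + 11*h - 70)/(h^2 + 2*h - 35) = (h^2 + 3*h - 10)/(h - 5)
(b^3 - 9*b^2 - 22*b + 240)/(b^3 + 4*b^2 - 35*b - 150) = (b - 8)/(b + 5)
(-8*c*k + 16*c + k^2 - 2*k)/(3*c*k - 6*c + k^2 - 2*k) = (-8*c + k)/(3*c + k)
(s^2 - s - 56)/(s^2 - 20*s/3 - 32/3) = 3*(s + 7)/(3*s + 4)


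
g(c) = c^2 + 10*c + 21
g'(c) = 2*c + 10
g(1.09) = 33.09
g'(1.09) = 12.18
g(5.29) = 101.88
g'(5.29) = 20.58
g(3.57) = 69.44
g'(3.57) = 17.14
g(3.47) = 67.74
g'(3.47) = 16.94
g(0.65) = 27.92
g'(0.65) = 11.30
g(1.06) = 32.72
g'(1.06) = 12.12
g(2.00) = 45.00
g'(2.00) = 14.00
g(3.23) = 63.73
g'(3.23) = 16.46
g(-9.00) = 12.00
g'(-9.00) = -8.00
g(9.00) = 192.00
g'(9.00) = 28.00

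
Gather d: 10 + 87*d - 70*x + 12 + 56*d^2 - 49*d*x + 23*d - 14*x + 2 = 56*d^2 + d*(110 - 49*x) - 84*x + 24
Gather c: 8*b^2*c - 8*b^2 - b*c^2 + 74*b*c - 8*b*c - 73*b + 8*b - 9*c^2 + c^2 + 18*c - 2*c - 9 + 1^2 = -8*b^2 - 65*b + c^2*(-b - 8) + c*(8*b^2 + 66*b + 16) - 8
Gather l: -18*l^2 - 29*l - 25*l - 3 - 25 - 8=-18*l^2 - 54*l - 36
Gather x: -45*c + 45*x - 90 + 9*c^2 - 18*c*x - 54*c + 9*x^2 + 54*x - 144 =9*c^2 - 99*c + 9*x^2 + x*(99 - 18*c) - 234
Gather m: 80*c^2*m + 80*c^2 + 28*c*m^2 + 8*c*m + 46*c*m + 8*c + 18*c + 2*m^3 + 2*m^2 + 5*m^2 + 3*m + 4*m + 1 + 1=80*c^2 + 26*c + 2*m^3 + m^2*(28*c + 7) + m*(80*c^2 + 54*c + 7) + 2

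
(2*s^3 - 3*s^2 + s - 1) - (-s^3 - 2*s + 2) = 3*s^3 - 3*s^2 + 3*s - 3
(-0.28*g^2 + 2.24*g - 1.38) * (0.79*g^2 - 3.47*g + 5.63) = -0.2212*g^4 + 2.7412*g^3 - 10.4394*g^2 + 17.3998*g - 7.7694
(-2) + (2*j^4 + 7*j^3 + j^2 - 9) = 2*j^4 + 7*j^3 + j^2 - 11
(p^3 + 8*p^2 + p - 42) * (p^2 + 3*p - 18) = p^5 + 11*p^4 + 7*p^3 - 183*p^2 - 144*p + 756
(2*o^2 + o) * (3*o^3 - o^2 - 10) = 6*o^5 + o^4 - o^3 - 20*o^2 - 10*o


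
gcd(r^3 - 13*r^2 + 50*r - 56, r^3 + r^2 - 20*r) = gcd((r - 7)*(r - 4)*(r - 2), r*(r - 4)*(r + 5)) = r - 4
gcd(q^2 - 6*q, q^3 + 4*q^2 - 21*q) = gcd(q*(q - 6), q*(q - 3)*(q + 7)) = q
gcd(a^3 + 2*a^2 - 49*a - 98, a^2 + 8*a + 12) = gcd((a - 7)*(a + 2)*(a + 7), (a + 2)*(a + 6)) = a + 2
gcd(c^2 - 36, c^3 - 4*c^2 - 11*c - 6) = c - 6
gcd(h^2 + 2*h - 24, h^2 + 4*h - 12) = h + 6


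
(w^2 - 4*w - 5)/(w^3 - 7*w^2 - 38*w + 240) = (w + 1)/(w^2 - 2*w - 48)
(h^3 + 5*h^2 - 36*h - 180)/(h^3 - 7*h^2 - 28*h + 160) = (h^2 - 36)/(h^2 - 12*h + 32)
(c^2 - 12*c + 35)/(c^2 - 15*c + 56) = (c - 5)/(c - 8)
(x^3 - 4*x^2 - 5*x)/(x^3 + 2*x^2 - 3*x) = (x^2 - 4*x - 5)/(x^2 + 2*x - 3)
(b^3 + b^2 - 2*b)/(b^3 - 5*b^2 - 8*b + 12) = b/(b - 6)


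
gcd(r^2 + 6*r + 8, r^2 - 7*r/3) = 1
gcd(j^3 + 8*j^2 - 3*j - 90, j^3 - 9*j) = j - 3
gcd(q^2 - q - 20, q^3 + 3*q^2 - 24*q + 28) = 1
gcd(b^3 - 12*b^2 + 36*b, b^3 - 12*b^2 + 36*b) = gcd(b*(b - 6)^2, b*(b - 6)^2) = b^3 - 12*b^2 + 36*b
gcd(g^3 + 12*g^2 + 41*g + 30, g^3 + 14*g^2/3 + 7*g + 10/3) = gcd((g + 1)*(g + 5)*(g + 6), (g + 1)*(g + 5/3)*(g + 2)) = g + 1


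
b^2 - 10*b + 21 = (b - 7)*(b - 3)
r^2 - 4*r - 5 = (r - 5)*(r + 1)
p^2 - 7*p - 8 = (p - 8)*(p + 1)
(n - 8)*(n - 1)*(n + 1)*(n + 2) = n^4 - 6*n^3 - 17*n^2 + 6*n + 16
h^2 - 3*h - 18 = (h - 6)*(h + 3)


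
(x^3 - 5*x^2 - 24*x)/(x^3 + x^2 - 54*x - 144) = x/(x + 6)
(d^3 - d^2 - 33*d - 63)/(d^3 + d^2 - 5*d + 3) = (d^2 - 4*d - 21)/(d^2 - 2*d + 1)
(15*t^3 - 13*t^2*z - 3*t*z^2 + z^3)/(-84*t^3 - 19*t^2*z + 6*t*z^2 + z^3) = (5*t^2 - 6*t*z + z^2)/(-28*t^2 + 3*t*z + z^2)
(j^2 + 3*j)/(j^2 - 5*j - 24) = j/(j - 8)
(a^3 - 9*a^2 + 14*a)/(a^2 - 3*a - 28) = a*(a - 2)/(a + 4)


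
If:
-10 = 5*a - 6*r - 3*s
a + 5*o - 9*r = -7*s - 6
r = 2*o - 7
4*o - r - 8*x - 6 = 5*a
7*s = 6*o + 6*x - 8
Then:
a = 17819/2189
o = 15667/2189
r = 16011/2189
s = 4973/2189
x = -1263/398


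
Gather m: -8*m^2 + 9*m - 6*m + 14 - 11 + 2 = -8*m^2 + 3*m + 5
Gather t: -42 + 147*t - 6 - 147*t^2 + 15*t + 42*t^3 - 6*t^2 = 42*t^3 - 153*t^2 + 162*t - 48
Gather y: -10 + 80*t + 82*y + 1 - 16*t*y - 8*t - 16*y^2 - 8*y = 72*t - 16*y^2 + y*(74 - 16*t) - 9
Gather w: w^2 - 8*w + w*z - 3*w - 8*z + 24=w^2 + w*(z - 11) - 8*z + 24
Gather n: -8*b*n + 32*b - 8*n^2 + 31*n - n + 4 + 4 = 32*b - 8*n^2 + n*(30 - 8*b) + 8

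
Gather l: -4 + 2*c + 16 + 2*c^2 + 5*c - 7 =2*c^2 + 7*c + 5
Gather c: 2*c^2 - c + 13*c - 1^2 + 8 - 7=2*c^2 + 12*c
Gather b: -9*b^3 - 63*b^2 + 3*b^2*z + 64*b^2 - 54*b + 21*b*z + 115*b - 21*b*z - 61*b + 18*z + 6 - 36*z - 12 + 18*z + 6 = -9*b^3 + b^2*(3*z + 1)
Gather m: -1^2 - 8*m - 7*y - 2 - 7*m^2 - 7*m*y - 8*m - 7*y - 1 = -7*m^2 + m*(-7*y - 16) - 14*y - 4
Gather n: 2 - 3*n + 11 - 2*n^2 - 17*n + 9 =-2*n^2 - 20*n + 22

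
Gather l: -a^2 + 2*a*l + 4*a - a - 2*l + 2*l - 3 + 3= -a^2 + 2*a*l + 3*a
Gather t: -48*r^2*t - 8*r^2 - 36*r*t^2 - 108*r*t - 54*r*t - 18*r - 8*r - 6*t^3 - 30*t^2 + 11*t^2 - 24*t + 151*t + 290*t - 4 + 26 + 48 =-8*r^2 - 26*r - 6*t^3 + t^2*(-36*r - 19) + t*(-48*r^2 - 162*r + 417) + 70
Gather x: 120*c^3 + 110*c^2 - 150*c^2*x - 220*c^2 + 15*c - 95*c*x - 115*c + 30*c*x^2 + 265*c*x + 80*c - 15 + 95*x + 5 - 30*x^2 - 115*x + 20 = 120*c^3 - 110*c^2 - 20*c + x^2*(30*c - 30) + x*(-150*c^2 + 170*c - 20) + 10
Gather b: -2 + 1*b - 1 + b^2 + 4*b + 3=b^2 + 5*b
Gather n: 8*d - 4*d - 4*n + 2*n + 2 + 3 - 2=4*d - 2*n + 3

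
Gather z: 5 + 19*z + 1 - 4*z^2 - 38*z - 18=-4*z^2 - 19*z - 12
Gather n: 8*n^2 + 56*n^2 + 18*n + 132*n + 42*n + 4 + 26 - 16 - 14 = 64*n^2 + 192*n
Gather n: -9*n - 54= -9*n - 54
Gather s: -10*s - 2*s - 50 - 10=-12*s - 60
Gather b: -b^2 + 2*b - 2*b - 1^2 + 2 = 1 - b^2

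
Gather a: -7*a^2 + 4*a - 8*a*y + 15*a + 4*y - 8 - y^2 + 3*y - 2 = -7*a^2 + a*(19 - 8*y) - y^2 + 7*y - 10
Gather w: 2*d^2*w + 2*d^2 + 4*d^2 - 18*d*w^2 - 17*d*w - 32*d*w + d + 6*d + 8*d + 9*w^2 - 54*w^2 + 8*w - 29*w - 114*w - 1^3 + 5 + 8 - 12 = 6*d^2 + 15*d + w^2*(-18*d - 45) + w*(2*d^2 - 49*d - 135)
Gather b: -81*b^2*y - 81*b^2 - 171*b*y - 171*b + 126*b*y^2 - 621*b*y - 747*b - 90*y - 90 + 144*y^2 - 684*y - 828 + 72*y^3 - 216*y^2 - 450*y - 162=b^2*(-81*y - 81) + b*(126*y^2 - 792*y - 918) + 72*y^3 - 72*y^2 - 1224*y - 1080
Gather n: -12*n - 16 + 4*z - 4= -12*n + 4*z - 20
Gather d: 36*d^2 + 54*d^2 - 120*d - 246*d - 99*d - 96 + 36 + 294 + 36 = 90*d^2 - 465*d + 270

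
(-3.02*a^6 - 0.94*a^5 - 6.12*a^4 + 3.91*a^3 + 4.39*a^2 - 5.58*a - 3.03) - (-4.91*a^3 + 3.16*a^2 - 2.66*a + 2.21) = -3.02*a^6 - 0.94*a^5 - 6.12*a^4 + 8.82*a^3 + 1.23*a^2 - 2.92*a - 5.24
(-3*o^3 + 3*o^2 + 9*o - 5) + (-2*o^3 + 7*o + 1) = -5*o^3 + 3*o^2 + 16*o - 4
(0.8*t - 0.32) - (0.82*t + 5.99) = -0.0199999999999999*t - 6.31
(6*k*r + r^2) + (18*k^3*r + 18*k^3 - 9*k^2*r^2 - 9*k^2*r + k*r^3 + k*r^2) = 18*k^3*r + 18*k^3 - 9*k^2*r^2 - 9*k^2*r + k*r^3 + k*r^2 + 6*k*r + r^2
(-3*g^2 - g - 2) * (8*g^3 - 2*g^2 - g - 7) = -24*g^5 - 2*g^4 - 11*g^3 + 26*g^2 + 9*g + 14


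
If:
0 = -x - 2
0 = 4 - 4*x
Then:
No Solution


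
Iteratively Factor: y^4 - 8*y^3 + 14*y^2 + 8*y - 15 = (y - 3)*(y^3 - 5*y^2 - y + 5) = (y - 3)*(y - 1)*(y^2 - 4*y - 5) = (y - 3)*(y - 1)*(y + 1)*(y - 5)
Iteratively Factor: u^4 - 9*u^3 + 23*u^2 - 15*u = (u)*(u^3 - 9*u^2 + 23*u - 15) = u*(u - 1)*(u^2 - 8*u + 15) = u*(u - 5)*(u - 1)*(u - 3)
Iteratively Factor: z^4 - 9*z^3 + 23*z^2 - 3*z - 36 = (z + 1)*(z^3 - 10*z^2 + 33*z - 36) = (z - 4)*(z + 1)*(z^2 - 6*z + 9) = (z - 4)*(z - 3)*(z + 1)*(z - 3)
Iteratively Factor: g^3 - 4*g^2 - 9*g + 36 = (g - 3)*(g^2 - g - 12) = (g - 3)*(g + 3)*(g - 4)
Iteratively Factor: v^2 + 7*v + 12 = (v + 3)*(v + 4)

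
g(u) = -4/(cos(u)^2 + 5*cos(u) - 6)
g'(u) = -4*(2*sin(u)*cos(u) + 5*sin(u))/(cos(u)^2 + 5*cos(u) - 6)^2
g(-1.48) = 0.72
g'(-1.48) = 0.67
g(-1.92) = 0.53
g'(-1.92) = 0.28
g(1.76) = 0.58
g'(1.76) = -0.38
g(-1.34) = 0.83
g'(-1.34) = 0.92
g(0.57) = 3.70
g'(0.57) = -12.33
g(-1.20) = 0.99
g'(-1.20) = 1.30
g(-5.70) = 3.54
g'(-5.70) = -11.51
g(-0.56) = 3.82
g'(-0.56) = 13.00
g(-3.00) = 0.40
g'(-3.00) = 0.02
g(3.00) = 0.40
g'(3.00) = -0.02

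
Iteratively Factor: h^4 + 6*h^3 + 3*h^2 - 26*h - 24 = (h + 3)*(h^3 + 3*h^2 - 6*h - 8) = (h + 3)*(h + 4)*(h^2 - h - 2) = (h - 2)*(h + 3)*(h + 4)*(h + 1)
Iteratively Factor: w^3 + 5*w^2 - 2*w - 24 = (w + 3)*(w^2 + 2*w - 8) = (w - 2)*(w + 3)*(w + 4)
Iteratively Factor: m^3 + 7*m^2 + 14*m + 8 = (m + 2)*(m^2 + 5*m + 4) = (m + 1)*(m + 2)*(m + 4)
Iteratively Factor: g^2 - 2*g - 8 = (g - 4)*(g + 2)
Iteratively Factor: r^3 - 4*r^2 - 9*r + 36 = (r - 4)*(r^2 - 9) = (r - 4)*(r + 3)*(r - 3)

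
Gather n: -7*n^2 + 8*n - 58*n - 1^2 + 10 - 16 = -7*n^2 - 50*n - 7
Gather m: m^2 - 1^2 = m^2 - 1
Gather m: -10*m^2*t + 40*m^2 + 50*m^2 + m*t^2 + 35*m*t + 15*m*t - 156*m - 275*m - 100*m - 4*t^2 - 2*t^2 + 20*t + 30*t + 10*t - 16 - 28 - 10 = m^2*(90 - 10*t) + m*(t^2 + 50*t - 531) - 6*t^2 + 60*t - 54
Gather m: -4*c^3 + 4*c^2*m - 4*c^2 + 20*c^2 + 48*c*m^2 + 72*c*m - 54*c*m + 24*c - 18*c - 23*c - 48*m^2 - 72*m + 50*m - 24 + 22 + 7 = -4*c^3 + 16*c^2 - 17*c + m^2*(48*c - 48) + m*(4*c^2 + 18*c - 22) + 5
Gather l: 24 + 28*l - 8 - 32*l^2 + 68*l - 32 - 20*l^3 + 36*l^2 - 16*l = -20*l^3 + 4*l^2 + 80*l - 16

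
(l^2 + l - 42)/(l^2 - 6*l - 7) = (-l^2 - l + 42)/(-l^2 + 6*l + 7)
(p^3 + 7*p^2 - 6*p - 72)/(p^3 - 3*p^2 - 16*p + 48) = (p + 6)/(p - 4)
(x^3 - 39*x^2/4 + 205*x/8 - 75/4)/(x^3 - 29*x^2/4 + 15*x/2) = (x - 5/2)/x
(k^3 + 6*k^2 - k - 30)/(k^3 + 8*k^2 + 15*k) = (k - 2)/k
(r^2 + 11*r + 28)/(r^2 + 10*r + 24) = (r + 7)/(r + 6)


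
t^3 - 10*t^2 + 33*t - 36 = (t - 4)*(t - 3)^2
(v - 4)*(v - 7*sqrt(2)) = v^2 - 7*sqrt(2)*v - 4*v + 28*sqrt(2)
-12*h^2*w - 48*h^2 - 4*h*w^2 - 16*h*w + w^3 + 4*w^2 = (-6*h + w)*(2*h + w)*(w + 4)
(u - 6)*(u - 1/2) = u^2 - 13*u/2 + 3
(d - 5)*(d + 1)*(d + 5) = d^3 + d^2 - 25*d - 25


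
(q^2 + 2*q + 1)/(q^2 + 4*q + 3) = (q + 1)/(q + 3)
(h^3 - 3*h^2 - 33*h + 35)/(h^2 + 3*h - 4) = (h^2 - 2*h - 35)/(h + 4)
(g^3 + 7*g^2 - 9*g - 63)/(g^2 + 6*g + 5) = (g^3 + 7*g^2 - 9*g - 63)/(g^2 + 6*g + 5)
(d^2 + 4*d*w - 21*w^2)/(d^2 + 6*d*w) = (d^2 + 4*d*w - 21*w^2)/(d*(d + 6*w))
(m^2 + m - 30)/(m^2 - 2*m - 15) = (m + 6)/(m + 3)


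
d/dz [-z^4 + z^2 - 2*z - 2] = -4*z^3 + 2*z - 2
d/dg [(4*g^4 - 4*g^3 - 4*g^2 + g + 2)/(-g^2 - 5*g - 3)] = (-8*g^5 - 56*g^4 - 8*g^3 + 57*g^2 + 28*g + 7)/(g^4 + 10*g^3 + 31*g^2 + 30*g + 9)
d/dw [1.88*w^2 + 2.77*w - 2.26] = 3.76*w + 2.77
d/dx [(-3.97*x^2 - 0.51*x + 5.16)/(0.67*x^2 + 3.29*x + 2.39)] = (-12.7196*x^2 - 25.891*x - 18.1953)/(0.4489*x^4 + 4.4086*x^3 + 14.0267*x^2 + 15.7262*x + 5.7121)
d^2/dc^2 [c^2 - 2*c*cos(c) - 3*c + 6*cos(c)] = 2*c*cos(c) + 4*sin(c) - 6*cos(c) + 2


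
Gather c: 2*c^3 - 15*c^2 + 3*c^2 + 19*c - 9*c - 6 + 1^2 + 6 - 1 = 2*c^3 - 12*c^2 + 10*c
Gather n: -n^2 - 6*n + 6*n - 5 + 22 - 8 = 9 - n^2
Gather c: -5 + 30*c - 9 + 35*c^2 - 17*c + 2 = 35*c^2 + 13*c - 12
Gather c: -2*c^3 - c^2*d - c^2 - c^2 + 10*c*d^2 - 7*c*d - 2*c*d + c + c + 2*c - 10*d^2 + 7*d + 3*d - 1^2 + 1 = -2*c^3 + c^2*(-d - 2) + c*(10*d^2 - 9*d + 4) - 10*d^2 + 10*d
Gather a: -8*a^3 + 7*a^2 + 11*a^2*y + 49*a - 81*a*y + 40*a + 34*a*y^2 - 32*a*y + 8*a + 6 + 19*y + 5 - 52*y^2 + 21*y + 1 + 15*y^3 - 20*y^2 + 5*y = -8*a^3 + a^2*(11*y + 7) + a*(34*y^2 - 113*y + 97) + 15*y^3 - 72*y^2 + 45*y + 12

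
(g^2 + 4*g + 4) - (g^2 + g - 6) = 3*g + 10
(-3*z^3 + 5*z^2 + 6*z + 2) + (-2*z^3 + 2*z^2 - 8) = -5*z^3 + 7*z^2 + 6*z - 6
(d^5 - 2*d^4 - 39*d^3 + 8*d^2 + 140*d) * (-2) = -2*d^5 + 4*d^4 + 78*d^3 - 16*d^2 - 280*d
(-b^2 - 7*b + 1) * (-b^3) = b^5 + 7*b^4 - b^3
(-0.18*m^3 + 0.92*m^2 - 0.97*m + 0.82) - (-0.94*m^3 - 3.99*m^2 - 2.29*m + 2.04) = 0.76*m^3 + 4.91*m^2 + 1.32*m - 1.22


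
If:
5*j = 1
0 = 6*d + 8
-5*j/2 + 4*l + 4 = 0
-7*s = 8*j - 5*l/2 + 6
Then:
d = -4/3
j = 1/5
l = -7/8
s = -783/560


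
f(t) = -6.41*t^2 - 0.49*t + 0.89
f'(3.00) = -38.95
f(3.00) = -58.27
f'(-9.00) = 114.89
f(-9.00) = -513.91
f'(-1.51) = 18.87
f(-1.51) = -12.99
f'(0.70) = -9.46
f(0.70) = -2.59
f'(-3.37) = 42.71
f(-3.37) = -70.26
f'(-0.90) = 11.05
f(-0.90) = -3.86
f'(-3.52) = 44.64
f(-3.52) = -76.81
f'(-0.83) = 10.15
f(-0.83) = -3.12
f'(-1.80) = 22.59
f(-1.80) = -19.00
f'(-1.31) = 16.30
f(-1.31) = -9.47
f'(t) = -12.82*t - 0.49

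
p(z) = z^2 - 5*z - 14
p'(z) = 2*z - 5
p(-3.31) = 13.51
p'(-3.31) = -11.62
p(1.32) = -18.86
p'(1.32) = -2.36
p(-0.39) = -11.90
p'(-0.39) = -5.78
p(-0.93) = -8.49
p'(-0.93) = -6.86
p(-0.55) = -10.95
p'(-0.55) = -6.10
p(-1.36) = -5.35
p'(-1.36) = -7.72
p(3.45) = -19.35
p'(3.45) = 1.90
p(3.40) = -19.44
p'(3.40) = 1.80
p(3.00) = -20.00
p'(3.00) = 1.00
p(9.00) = 22.00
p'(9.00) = 13.00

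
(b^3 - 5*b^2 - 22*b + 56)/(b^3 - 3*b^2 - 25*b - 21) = (b^2 + 2*b - 8)/(b^2 + 4*b + 3)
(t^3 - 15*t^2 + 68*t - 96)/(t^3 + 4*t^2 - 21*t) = (t^2 - 12*t + 32)/(t*(t + 7))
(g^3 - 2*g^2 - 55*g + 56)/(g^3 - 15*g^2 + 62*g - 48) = (g + 7)/(g - 6)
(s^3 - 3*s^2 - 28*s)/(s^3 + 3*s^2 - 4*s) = (s - 7)/(s - 1)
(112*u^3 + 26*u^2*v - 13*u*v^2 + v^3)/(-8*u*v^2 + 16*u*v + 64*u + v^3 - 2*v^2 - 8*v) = (-14*u^2 - 5*u*v + v^2)/(v^2 - 2*v - 8)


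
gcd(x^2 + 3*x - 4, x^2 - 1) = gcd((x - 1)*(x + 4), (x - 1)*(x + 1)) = x - 1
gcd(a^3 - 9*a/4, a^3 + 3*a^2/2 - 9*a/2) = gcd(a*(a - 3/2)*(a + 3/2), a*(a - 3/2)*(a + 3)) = a^2 - 3*a/2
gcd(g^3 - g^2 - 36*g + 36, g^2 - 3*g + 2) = g - 1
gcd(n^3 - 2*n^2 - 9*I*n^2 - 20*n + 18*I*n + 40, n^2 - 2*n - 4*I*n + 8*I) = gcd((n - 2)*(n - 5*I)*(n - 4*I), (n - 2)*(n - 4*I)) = n^2 + n*(-2 - 4*I) + 8*I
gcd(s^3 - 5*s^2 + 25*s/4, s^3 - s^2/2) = s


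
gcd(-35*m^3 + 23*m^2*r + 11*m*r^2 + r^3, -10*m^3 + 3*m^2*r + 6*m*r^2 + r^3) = -5*m^2 + 4*m*r + r^2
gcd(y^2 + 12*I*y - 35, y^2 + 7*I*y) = y + 7*I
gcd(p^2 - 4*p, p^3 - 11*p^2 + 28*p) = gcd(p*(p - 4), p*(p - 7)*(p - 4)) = p^2 - 4*p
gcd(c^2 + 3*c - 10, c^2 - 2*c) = c - 2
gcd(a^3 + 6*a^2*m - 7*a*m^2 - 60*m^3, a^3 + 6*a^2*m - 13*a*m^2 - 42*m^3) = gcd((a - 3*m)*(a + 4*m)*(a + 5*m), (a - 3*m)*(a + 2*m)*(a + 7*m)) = a - 3*m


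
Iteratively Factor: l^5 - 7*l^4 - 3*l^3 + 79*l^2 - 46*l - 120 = (l + 3)*(l^4 - 10*l^3 + 27*l^2 - 2*l - 40) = (l - 2)*(l + 3)*(l^3 - 8*l^2 + 11*l + 20) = (l - 4)*(l - 2)*(l + 3)*(l^2 - 4*l - 5) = (l - 5)*(l - 4)*(l - 2)*(l + 3)*(l + 1)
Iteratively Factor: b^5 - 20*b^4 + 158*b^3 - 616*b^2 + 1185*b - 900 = (b - 4)*(b^4 - 16*b^3 + 94*b^2 - 240*b + 225) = (b - 4)*(b - 3)*(b^3 - 13*b^2 + 55*b - 75) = (b - 5)*(b - 4)*(b - 3)*(b^2 - 8*b + 15) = (b - 5)^2*(b - 4)*(b - 3)*(b - 3)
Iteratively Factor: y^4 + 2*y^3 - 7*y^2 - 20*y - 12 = (y + 1)*(y^3 + y^2 - 8*y - 12) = (y - 3)*(y + 1)*(y^2 + 4*y + 4) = (y - 3)*(y + 1)*(y + 2)*(y + 2)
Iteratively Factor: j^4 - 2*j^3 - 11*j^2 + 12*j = (j - 4)*(j^3 + 2*j^2 - 3*j) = (j - 4)*(j - 1)*(j^2 + 3*j) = j*(j - 4)*(j - 1)*(j + 3)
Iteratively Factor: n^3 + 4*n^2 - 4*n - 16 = (n - 2)*(n^2 + 6*n + 8) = (n - 2)*(n + 4)*(n + 2)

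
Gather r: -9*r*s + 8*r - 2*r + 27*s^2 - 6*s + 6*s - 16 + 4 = r*(6 - 9*s) + 27*s^2 - 12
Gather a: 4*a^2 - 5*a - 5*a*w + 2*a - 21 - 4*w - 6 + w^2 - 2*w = 4*a^2 + a*(-5*w - 3) + w^2 - 6*w - 27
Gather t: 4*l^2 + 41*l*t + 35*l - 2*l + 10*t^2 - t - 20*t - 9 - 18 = 4*l^2 + 33*l + 10*t^2 + t*(41*l - 21) - 27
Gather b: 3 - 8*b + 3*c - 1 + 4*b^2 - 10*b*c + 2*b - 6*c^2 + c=4*b^2 + b*(-10*c - 6) - 6*c^2 + 4*c + 2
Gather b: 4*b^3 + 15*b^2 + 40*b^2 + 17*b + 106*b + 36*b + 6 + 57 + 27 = 4*b^3 + 55*b^2 + 159*b + 90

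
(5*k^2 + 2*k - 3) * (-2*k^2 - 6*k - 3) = -10*k^4 - 34*k^3 - 21*k^2 + 12*k + 9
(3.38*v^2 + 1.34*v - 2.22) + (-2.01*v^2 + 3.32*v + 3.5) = 1.37*v^2 + 4.66*v + 1.28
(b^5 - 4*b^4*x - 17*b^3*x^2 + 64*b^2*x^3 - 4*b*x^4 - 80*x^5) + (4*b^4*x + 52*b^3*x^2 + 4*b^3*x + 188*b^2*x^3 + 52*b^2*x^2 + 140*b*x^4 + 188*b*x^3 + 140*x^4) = b^5 + 35*b^3*x^2 + 4*b^3*x + 252*b^2*x^3 + 52*b^2*x^2 + 136*b*x^4 + 188*b*x^3 - 80*x^5 + 140*x^4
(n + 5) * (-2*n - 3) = -2*n^2 - 13*n - 15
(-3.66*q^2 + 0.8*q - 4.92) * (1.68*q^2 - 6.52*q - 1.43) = -6.1488*q^4 + 25.2072*q^3 - 8.2478*q^2 + 30.9344*q + 7.0356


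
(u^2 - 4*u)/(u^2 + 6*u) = (u - 4)/(u + 6)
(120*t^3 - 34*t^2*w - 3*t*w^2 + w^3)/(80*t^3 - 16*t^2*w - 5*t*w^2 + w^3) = (6*t + w)/(4*t + w)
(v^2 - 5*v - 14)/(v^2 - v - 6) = (v - 7)/(v - 3)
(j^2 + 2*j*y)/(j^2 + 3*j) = (j + 2*y)/(j + 3)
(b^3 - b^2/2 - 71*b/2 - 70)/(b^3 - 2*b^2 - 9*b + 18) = (2*b^3 - b^2 - 71*b - 140)/(2*(b^3 - 2*b^2 - 9*b + 18))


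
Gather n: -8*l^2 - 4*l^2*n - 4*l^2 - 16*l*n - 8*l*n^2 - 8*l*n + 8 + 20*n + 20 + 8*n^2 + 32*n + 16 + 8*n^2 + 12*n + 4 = -12*l^2 + n^2*(16 - 8*l) + n*(-4*l^2 - 24*l + 64) + 48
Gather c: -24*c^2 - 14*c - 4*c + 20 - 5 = -24*c^2 - 18*c + 15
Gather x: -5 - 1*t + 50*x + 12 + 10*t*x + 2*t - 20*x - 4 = t + x*(10*t + 30) + 3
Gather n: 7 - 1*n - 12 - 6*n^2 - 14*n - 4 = -6*n^2 - 15*n - 9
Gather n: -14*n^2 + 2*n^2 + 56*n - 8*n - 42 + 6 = -12*n^2 + 48*n - 36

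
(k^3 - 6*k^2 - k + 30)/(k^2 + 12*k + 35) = (k^3 - 6*k^2 - k + 30)/(k^2 + 12*k + 35)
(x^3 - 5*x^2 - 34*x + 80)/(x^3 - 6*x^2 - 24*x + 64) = (x + 5)/(x + 4)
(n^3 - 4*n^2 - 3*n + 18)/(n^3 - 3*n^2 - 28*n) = (-n^3 + 4*n^2 + 3*n - 18)/(n*(-n^2 + 3*n + 28))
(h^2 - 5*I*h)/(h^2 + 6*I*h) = (h - 5*I)/(h + 6*I)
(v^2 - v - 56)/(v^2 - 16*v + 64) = (v + 7)/(v - 8)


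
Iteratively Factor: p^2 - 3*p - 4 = (p - 4)*(p + 1)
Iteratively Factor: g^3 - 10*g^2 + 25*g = (g - 5)*(g^2 - 5*g) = g*(g - 5)*(g - 5)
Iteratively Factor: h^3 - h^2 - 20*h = (h)*(h^2 - h - 20) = h*(h - 5)*(h + 4)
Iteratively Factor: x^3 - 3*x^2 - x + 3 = (x - 3)*(x^2 - 1) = (x - 3)*(x + 1)*(x - 1)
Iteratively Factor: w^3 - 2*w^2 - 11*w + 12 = (w + 3)*(w^2 - 5*w + 4) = (w - 1)*(w + 3)*(w - 4)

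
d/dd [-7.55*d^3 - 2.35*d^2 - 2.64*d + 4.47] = -22.65*d^2 - 4.7*d - 2.64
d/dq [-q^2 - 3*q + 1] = -2*q - 3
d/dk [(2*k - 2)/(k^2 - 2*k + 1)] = -2/(k^2 - 2*k + 1)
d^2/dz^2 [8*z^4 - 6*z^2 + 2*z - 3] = 96*z^2 - 12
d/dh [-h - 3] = -1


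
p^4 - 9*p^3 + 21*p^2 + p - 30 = (p - 5)*(p - 3)*(p - 2)*(p + 1)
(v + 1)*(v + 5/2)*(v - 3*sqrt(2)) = v^3 - 3*sqrt(2)*v^2 + 7*v^2/2 - 21*sqrt(2)*v/2 + 5*v/2 - 15*sqrt(2)/2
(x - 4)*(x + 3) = x^2 - x - 12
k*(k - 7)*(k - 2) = k^3 - 9*k^2 + 14*k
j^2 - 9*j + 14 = (j - 7)*(j - 2)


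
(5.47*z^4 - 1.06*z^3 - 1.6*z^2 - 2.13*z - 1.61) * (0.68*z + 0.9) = 3.7196*z^5 + 4.2022*z^4 - 2.042*z^3 - 2.8884*z^2 - 3.0118*z - 1.449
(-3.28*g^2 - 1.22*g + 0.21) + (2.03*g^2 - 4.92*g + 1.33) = -1.25*g^2 - 6.14*g + 1.54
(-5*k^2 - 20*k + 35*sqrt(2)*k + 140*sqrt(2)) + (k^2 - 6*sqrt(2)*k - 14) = -4*k^2 - 20*k + 29*sqrt(2)*k - 14 + 140*sqrt(2)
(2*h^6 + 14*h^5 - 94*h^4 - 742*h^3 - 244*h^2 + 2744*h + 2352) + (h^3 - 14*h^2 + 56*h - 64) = 2*h^6 + 14*h^5 - 94*h^4 - 741*h^3 - 258*h^2 + 2800*h + 2288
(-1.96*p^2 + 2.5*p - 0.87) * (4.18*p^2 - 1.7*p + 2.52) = -8.1928*p^4 + 13.782*p^3 - 12.8258*p^2 + 7.779*p - 2.1924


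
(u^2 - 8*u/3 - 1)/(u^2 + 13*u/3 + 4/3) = (u - 3)/(u + 4)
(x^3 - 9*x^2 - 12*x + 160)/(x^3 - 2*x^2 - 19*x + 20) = (x - 8)/(x - 1)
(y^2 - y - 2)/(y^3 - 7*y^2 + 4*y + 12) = 1/(y - 6)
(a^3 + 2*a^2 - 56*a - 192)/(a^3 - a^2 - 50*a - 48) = (a + 4)/(a + 1)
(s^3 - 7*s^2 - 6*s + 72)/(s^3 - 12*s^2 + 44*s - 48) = (s + 3)/(s - 2)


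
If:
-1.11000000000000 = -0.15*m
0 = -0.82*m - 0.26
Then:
No Solution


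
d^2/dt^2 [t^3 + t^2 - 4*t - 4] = 6*t + 2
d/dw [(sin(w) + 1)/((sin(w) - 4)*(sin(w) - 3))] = (-2*sin(w) + cos(w)^2 + 18)*cos(w)/((sin(w) - 4)^2*(sin(w) - 3)^2)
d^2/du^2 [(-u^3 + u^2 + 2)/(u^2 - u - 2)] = 4*(-u^3 + 3*u^2 - 9*u + 5)/(u^6 - 3*u^5 - 3*u^4 + 11*u^3 + 6*u^2 - 12*u - 8)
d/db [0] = 0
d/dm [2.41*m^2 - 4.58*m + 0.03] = 4.82*m - 4.58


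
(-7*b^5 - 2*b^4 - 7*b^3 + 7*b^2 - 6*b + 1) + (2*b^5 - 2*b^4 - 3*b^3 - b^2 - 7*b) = -5*b^5 - 4*b^4 - 10*b^3 + 6*b^2 - 13*b + 1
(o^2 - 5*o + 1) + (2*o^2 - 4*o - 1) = 3*o^2 - 9*o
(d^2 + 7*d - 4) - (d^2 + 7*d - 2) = -2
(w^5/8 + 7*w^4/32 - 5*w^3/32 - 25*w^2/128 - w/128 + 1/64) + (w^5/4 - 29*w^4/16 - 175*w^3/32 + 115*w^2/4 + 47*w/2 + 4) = 3*w^5/8 - 51*w^4/32 - 45*w^3/8 + 3655*w^2/128 + 3007*w/128 + 257/64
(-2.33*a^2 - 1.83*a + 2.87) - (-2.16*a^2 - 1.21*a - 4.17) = -0.17*a^2 - 0.62*a + 7.04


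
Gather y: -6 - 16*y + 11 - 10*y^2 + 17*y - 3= -10*y^2 + y + 2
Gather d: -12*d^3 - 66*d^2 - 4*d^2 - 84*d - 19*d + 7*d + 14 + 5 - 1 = -12*d^3 - 70*d^2 - 96*d + 18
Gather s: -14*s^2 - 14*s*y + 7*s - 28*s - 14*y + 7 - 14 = -14*s^2 + s*(-14*y - 21) - 14*y - 7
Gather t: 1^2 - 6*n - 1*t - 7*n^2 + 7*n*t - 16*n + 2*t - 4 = -7*n^2 - 22*n + t*(7*n + 1) - 3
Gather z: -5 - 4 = -9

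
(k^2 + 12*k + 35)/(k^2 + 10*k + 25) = (k + 7)/(k + 5)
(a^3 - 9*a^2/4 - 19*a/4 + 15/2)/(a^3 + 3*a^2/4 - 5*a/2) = (a - 3)/a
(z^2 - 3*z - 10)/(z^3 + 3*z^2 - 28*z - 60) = 1/(z + 6)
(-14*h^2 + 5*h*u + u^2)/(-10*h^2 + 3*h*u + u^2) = (7*h + u)/(5*h + u)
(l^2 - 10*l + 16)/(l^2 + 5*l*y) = (l^2 - 10*l + 16)/(l*(l + 5*y))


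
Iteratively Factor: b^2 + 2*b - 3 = (b + 3)*(b - 1)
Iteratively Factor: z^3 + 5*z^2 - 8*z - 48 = (z + 4)*(z^2 + z - 12) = (z - 3)*(z + 4)*(z + 4)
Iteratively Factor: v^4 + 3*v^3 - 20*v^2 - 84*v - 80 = (v + 2)*(v^3 + v^2 - 22*v - 40) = (v + 2)*(v + 4)*(v^2 - 3*v - 10) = (v - 5)*(v + 2)*(v + 4)*(v + 2)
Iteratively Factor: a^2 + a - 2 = (a + 2)*(a - 1)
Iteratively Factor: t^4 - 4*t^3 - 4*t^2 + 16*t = (t)*(t^3 - 4*t^2 - 4*t + 16) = t*(t + 2)*(t^2 - 6*t + 8) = t*(t - 4)*(t + 2)*(t - 2)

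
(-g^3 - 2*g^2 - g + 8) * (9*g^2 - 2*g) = -9*g^5 - 16*g^4 - 5*g^3 + 74*g^2 - 16*g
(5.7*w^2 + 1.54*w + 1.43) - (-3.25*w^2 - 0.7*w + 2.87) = 8.95*w^2 + 2.24*w - 1.44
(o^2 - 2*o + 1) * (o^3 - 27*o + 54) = o^5 - 2*o^4 - 26*o^3 + 108*o^2 - 135*o + 54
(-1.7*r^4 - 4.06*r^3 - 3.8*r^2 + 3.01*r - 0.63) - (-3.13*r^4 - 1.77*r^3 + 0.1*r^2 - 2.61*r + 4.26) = 1.43*r^4 - 2.29*r^3 - 3.9*r^2 + 5.62*r - 4.89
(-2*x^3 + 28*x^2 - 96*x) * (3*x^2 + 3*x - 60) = -6*x^5 + 78*x^4 - 84*x^3 - 1968*x^2 + 5760*x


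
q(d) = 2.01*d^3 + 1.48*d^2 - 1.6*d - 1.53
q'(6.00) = 233.24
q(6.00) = 476.31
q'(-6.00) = 197.72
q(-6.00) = -372.81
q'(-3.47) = 60.74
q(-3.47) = -62.14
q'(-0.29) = -1.95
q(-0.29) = -0.99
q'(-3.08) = 46.49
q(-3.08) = -41.29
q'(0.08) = -1.32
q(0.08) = -1.65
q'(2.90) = 57.70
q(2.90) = 55.30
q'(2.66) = 48.94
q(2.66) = 42.52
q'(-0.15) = -1.91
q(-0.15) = -1.26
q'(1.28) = 12.07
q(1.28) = 3.06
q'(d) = 6.03*d^2 + 2.96*d - 1.6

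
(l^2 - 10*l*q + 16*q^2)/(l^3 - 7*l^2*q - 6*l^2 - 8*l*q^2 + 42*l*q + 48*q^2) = (l - 2*q)/(l^2 + l*q - 6*l - 6*q)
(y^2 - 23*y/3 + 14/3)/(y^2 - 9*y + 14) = (y - 2/3)/(y - 2)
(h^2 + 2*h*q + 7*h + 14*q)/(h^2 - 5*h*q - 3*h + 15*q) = (h^2 + 2*h*q + 7*h + 14*q)/(h^2 - 5*h*q - 3*h + 15*q)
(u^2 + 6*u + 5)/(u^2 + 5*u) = (u + 1)/u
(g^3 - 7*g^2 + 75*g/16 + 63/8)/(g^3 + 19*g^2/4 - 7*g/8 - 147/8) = (4*g^2 - 21*g - 18)/(2*(2*g^2 + 13*g + 21))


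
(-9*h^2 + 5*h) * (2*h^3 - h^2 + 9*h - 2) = -18*h^5 + 19*h^4 - 86*h^3 + 63*h^2 - 10*h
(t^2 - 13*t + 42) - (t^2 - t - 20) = 62 - 12*t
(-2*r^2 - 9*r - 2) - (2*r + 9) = -2*r^2 - 11*r - 11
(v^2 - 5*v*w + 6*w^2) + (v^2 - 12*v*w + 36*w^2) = 2*v^2 - 17*v*w + 42*w^2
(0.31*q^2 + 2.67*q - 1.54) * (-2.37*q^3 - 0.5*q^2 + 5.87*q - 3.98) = -0.7347*q^5 - 6.4829*q^4 + 4.1345*q^3 + 15.2091*q^2 - 19.6664*q + 6.1292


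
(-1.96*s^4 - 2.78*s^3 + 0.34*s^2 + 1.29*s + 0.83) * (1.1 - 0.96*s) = 1.8816*s^5 + 0.512799999999999*s^4 - 3.3844*s^3 - 0.8644*s^2 + 0.6222*s + 0.913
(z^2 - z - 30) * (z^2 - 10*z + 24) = z^4 - 11*z^3 + 4*z^2 + 276*z - 720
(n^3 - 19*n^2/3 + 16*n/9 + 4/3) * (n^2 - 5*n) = n^5 - 34*n^4/3 + 301*n^3/9 - 68*n^2/9 - 20*n/3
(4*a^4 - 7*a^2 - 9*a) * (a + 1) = 4*a^5 + 4*a^4 - 7*a^3 - 16*a^2 - 9*a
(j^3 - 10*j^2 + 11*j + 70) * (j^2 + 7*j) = j^5 - 3*j^4 - 59*j^3 + 147*j^2 + 490*j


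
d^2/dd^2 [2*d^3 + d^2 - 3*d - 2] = 12*d + 2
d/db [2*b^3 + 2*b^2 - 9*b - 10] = 6*b^2 + 4*b - 9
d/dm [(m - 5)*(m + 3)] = 2*m - 2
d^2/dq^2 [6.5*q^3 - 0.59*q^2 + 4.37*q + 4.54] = 39.0*q - 1.18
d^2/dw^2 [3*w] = 0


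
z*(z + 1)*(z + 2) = z^3 + 3*z^2 + 2*z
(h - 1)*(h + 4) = h^2 + 3*h - 4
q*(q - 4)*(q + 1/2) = q^3 - 7*q^2/2 - 2*q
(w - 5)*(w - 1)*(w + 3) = w^3 - 3*w^2 - 13*w + 15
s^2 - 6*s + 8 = (s - 4)*(s - 2)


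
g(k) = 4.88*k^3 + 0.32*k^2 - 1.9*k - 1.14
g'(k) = 14.64*k^2 + 0.64*k - 1.9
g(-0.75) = -1.59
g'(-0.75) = 5.86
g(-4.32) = -380.39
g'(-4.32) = 268.55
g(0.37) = -1.55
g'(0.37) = 0.34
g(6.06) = 1085.12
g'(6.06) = 539.61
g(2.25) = 51.79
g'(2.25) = 73.66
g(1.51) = 13.52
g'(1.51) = 32.45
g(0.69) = -0.70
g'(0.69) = 5.51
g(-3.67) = -231.08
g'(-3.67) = 192.94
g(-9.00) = -3515.64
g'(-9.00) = 1178.18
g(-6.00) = -1032.30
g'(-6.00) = 521.30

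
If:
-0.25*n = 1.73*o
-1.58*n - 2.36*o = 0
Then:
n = 0.00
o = 0.00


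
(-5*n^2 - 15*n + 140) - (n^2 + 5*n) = -6*n^2 - 20*n + 140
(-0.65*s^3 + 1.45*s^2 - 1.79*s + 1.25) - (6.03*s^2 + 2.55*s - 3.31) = -0.65*s^3 - 4.58*s^2 - 4.34*s + 4.56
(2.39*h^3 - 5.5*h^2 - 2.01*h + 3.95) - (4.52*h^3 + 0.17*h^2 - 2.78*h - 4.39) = -2.13*h^3 - 5.67*h^2 + 0.77*h + 8.34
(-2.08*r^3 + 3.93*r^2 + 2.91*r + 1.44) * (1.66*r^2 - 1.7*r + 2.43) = -3.4528*r^5 + 10.0598*r^4 - 6.9048*r^3 + 6.9933*r^2 + 4.6233*r + 3.4992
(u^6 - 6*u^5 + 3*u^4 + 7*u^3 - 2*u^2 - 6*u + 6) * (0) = 0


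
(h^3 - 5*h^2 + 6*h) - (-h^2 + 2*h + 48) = h^3 - 4*h^2 + 4*h - 48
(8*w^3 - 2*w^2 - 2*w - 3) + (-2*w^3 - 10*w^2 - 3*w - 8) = 6*w^3 - 12*w^2 - 5*w - 11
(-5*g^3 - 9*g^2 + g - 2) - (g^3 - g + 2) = -6*g^3 - 9*g^2 + 2*g - 4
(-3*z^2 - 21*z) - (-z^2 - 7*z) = -2*z^2 - 14*z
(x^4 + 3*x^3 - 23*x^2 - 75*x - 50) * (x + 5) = x^5 + 8*x^4 - 8*x^3 - 190*x^2 - 425*x - 250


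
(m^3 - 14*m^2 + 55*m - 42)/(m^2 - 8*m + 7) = m - 6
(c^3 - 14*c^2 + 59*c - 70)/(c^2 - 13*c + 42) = (c^2 - 7*c + 10)/(c - 6)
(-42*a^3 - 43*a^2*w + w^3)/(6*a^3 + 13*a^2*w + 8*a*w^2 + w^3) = (-7*a + w)/(a + w)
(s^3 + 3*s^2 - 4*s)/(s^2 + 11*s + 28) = s*(s - 1)/(s + 7)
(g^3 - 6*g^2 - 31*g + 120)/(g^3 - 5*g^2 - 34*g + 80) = (g - 3)/(g - 2)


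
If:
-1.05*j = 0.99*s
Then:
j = -0.942857142857143*s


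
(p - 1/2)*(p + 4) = p^2 + 7*p/2 - 2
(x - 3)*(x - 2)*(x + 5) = x^3 - 19*x + 30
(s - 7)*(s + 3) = s^2 - 4*s - 21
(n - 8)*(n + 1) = n^2 - 7*n - 8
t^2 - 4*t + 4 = (t - 2)^2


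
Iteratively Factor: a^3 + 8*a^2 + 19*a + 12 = (a + 3)*(a^2 + 5*a + 4) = (a + 3)*(a + 4)*(a + 1)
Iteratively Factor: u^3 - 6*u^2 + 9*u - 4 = (u - 1)*(u^2 - 5*u + 4) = (u - 4)*(u - 1)*(u - 1)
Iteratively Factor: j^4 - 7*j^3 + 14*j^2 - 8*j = (j - 2)*(j^3 - 5*j^2 + 4*j) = (j - 2)*(j - 1)*(j^2 - 4*j) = j*(j - 2)*(j - 1)*(j - 4)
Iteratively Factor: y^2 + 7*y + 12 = (y + 4)*(y + 3)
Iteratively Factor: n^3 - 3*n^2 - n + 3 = (n - 1)*(n^2 - 2*n - 3) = (n - 3)*(n - 1)*(n + 1)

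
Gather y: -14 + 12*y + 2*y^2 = 2*y^2 + 12*y - 14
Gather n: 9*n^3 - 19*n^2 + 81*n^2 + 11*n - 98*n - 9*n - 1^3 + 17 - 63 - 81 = 9*n^3 + 62*n^2 - 96*n - 128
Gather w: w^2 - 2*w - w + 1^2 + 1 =w^2 - 3*w + 2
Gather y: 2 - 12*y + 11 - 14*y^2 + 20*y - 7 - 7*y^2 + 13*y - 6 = -21*y^2 + 21*y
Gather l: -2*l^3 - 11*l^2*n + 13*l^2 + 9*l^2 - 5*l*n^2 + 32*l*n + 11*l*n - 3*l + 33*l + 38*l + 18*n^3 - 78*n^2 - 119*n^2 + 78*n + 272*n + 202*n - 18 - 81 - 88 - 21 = -2*l^3 + l^2*(22 - 11*n) + l*(-5*n^2 + 43*n + 68) + 18*n^3 - 197*n^2 + 552*n - 208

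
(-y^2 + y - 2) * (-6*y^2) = 6*y^4 - 6*y^3 + 12*y^2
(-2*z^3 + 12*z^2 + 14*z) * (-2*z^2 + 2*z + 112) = 4*z^5 - 28*z^4 - 228*z^3 + 1372*z^2 + 1568*z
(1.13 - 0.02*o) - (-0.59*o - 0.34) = 0.57*o + 1.47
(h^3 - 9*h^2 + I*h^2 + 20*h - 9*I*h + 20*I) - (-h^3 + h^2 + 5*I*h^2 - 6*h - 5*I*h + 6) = 2*h^3 - 10*h^2 - 4*I*h^2 + 26*h - 4*I*h - 6 + 20*I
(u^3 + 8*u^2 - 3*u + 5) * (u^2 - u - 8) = u^5 + 7*u^4 - 19*u^3 - 56*u^2 + 19*u - 40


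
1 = 1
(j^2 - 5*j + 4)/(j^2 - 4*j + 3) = (j - 4)/(j - 3)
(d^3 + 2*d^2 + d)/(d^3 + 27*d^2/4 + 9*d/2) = 4*(d^2 + 2*d + 1)/(4*d^2 + 27*d + 18)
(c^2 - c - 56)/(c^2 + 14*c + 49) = (c - 8)/(c + 7)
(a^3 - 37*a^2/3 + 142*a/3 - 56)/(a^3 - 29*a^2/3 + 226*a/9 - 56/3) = 3*(a - 4)/(3*a - 4)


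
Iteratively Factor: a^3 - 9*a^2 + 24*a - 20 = (a - 5)*(a^2 - 4*a + 4) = (a - 5)*(a - 2)*(a - 2)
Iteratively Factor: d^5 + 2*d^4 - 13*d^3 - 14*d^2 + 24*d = (d - 3)*(d^4 + 5*d^3 + 2*d^2 - 8*d) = d*(d - 3)*(d^3 + 5*d^2 + 2*d - 8) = d*(d - 3)*(d + 4)*(d^2 + d - 2) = d*(d - 3)*(d + 2)*(d + 4)*(d - 1)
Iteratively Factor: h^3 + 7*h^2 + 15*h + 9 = (h + 3)*(h^2 + 4*h + 3) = (h + 3)^2*(h + 1)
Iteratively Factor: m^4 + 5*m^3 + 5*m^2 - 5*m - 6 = (m + 1)*(m^3 + 4*m^2 + m - 6) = (m + 1)*(m + 2)*(m^2 + 2*m - 3) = (m - 1)*(m + 1)*(m + 2)*(m + 3)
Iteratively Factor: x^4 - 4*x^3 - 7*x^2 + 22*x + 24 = (x - 4)*(x^3 - 7*x - 6) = (x - 4)*(x + 1)*(x^2 - x - 6) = (x - 4)*(x + 1)*(x + 2)*(x - 3)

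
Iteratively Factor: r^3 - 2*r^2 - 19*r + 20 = (r + 4)*(r^2 - 6*r + 5) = (r - 1)*(r + 4)*(r - 5)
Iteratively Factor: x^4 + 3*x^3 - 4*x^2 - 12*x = (x - 2)*(x^3 + 5*x^2 + 6*x) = x*(x - 2)*(x^2 + 5*x + 6) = x*(x - 2)*(x + 3)*(x + 2)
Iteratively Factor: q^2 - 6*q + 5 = (q - 5)*(q - 1)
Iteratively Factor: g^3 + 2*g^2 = (g + 2)*(g^2) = g*(g + 2)*(g)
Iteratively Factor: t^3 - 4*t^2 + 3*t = (t - 3)*(t^2 - t) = t*(t - 3)*(t - 1)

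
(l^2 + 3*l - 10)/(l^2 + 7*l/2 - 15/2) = 2*(l - 2)/(2*l - 3)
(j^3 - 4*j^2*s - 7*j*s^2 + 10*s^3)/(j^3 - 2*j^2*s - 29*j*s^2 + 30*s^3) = (-j^2 + 3*j*s + 10*s^2)/(-j^2 + j*s + 30*s^2)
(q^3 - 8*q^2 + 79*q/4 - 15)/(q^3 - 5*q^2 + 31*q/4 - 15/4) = (q - 4)/(q - 1)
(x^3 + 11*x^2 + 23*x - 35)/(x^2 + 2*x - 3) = (x^2 + 12*x + 35)/(x + 3)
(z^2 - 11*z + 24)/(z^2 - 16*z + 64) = (z - 3)/(z - 8)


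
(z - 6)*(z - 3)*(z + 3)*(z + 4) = z^4 - 2*z^3 - 33*z^2 + 18*z + 216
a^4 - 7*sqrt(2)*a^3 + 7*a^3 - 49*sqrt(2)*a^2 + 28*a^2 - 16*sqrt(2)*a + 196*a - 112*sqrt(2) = (a + 7)*(a - 4*sqrt(2))*(a - 2*sqrt(2))*(a - sqrt(2))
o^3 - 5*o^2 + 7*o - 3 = (o - 3)*(o - 1)^2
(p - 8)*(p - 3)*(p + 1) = p^3 - 10*p^2 + 13*p + 24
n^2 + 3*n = n*(n + 3)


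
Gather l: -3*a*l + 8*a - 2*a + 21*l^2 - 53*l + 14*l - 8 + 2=6*a + 21*l^2 + l*(-3*a - 39) - 6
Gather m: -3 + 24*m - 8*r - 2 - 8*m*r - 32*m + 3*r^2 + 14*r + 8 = m*(-8*r - 8) + 3*r^2 + 6*r + 3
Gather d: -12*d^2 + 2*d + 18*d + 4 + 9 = -12*d^2 + 20*d + 13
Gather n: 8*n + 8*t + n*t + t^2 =n*(t + 8) + t^2 + 8*t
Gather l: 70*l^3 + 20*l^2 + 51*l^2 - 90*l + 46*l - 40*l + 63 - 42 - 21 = 70*l^3 + 71*l^2 - 84*l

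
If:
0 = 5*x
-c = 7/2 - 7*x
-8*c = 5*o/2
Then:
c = -7/2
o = 56/5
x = 0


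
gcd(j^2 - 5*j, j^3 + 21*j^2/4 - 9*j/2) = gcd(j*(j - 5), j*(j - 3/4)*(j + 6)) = j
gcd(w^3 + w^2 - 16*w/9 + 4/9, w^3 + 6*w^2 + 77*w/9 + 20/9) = 1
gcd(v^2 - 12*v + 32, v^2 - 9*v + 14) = 1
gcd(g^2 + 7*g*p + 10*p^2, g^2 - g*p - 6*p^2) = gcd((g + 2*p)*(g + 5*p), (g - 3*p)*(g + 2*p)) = g + 2*p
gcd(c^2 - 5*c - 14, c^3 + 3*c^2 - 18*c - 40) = c + 2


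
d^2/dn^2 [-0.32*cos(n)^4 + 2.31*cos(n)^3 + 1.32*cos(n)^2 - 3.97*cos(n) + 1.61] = 5.12*cos(n)^4 - 20.79*cos(n)^3 - 9.12*cos(n)^2 + 17.83*cos(n) + 2.64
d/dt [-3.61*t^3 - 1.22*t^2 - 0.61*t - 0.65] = -10.83*t^2 - 2.44*t - 0.61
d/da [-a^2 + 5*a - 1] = 5 - 2*a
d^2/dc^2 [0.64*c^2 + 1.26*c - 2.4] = 1.28000000000000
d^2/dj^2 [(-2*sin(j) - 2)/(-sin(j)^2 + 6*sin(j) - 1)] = 2*(-sin(j)^5 - 10*sin(j)^4 + 26*sin(j)^3 - 32*sin(j)^2 - 49*sin(j) + 82)/(sin(j)^2 - 6*sin(j) + 1)^3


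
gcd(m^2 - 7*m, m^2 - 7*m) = m^2 - 7*m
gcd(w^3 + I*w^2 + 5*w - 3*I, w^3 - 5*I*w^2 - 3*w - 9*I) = 1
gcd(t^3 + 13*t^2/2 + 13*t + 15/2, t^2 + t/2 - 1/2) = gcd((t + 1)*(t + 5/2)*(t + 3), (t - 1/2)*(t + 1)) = t + 1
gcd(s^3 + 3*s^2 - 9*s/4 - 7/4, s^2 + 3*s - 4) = s - 1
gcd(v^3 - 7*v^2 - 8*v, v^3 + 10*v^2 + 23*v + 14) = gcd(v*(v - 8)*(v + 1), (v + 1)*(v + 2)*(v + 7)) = v + 1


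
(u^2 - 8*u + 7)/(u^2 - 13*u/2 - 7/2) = 2*(u - 1)/(2*u + 1)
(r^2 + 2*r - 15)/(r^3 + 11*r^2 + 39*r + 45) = (r - 3)/(r^2 + 6*r + 9)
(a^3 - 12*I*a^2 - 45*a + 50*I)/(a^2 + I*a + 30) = (a^2 - 7*I*a - 10)/(a + 6*I)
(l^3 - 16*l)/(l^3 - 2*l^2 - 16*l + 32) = l/(l - 2)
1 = 1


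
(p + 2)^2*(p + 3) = p^3 + 7*p^2 + 16*p + 12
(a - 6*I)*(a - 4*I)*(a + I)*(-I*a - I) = -I*a^4 - 9*a^3 - I*a^3 - 9*a^2 + 14*I*a^2 - 24*a + 14*I*a - 24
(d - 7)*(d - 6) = d^2 - 13*d + 42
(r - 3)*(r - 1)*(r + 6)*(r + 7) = r^4 + 9*r^3 - 7*r^2 - 129*r + 126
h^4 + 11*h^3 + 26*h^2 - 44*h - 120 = (h - 2)*(h + 2)*(h + 5)*(h + 6)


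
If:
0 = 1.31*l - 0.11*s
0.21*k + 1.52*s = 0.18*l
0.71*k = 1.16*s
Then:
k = 0.00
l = 0.00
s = 0.00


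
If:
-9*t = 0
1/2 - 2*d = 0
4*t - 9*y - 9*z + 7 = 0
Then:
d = 1/4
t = 0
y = 7/9 - z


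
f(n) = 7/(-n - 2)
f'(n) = 7/(-n - 2)^2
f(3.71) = -1.23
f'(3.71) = 0.21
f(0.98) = -2.35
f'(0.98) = 0.79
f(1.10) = -2.26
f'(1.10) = 0.73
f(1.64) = -1.92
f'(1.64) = 0.53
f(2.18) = -1.67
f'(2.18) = 0.40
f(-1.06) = -7.45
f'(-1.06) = 7.92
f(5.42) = -0.94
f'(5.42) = 0.13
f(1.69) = -1.90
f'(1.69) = 0.51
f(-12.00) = 0.70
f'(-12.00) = 0.07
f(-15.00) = 0.54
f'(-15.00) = 0.04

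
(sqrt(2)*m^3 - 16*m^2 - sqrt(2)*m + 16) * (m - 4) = sqrt(2)*m^4 - 16*m^3 - 4*sqrt(2)*m^3 - sqrt(2)*m^2 + 64*m^2 + 4*sqrt(2)*m + 16*m - 64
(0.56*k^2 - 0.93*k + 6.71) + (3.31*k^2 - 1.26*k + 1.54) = 3.87*k^2 - 2.19*k + 8.25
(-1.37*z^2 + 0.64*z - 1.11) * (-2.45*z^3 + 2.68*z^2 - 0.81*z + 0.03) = 3.3565*z^5 - 5.2396*z^4 + 5.5444*z^3 - 3.5343*z^2 + 0.9183*z - 0.0333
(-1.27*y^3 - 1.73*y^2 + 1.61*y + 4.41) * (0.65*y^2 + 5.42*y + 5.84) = -0.8255*y^5 - 8.0079*y^4 - 15.7469*y^3 + 1.4895*y^2 + 33.3046*y + 25.7544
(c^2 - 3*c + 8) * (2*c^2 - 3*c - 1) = 2*c^4 - 9*c^3 + 24*c^2 - 21*c - 8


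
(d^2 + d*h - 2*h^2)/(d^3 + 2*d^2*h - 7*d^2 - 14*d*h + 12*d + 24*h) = (d - h)/(d^2 - 7*d + 12)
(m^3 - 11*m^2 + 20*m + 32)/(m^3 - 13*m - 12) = (m - 8)/(m + 3)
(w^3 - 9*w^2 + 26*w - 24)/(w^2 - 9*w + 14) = (w^2 - 7*w + 12)/(w - 7)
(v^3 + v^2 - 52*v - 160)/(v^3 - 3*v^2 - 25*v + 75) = (v^2 - 4*v - 32)/(v^2 - 8*v + 15)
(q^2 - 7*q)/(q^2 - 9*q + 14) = q/(q - 2)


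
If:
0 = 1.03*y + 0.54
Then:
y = -0.52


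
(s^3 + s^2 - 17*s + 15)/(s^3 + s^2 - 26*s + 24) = (s^2 + 2*s - 15)/(s^2 + 2*s - 24)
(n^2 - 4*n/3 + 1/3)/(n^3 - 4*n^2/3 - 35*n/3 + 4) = (n - 1)/(n^2 - n - 12)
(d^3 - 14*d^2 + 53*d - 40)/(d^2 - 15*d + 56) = (d^2 - 6*d + 5)/(d - 7)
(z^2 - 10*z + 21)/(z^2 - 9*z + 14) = (z - 3)/(z - 2)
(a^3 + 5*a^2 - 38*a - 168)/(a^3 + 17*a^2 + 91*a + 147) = (a^2 - 2*a - 24)/(a^2 + 10*a + 21)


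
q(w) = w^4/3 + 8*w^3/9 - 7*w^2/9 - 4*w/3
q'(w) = 4*w^3/3 + 8*w^2/3 - 14*w/9 - 4/3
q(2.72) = 26.75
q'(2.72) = 41.00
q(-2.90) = -0.78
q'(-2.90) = -6.91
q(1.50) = 0.94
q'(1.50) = 6.83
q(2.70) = 25.94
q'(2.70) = 40.15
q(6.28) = 699.57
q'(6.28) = 424.30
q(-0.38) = 0.35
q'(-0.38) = -0.43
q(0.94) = -0.94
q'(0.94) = 0.67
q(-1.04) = -0.06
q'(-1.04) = 1.67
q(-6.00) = 220.00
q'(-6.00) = -184.00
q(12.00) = 8320.00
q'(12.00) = 2668.00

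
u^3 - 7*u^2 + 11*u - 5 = (u - 5)*(u - 1)^2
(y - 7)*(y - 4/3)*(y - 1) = y^3 - 28*y^2/3 + 53*y/3 - 28/3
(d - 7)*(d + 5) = d^2 - 2*d - 35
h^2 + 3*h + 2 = (h + 1)*(h + 2)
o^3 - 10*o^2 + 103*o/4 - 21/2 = (o - 6)*(o - 7/2)*(o - 1/2)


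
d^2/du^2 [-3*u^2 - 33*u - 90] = -6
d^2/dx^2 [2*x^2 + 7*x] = 4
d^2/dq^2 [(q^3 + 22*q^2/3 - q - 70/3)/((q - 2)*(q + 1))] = 8*(7*q^3 - 15*q^2 + 57*q - 29)/(3*(q^6 - 3*q^5 - 3*q^4 + 11*q^3 + 6*q^2 - 12*q - 8))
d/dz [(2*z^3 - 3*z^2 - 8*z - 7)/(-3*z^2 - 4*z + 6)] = 2*(-3*z^4 - 8*z^3 + 12*z^2 - 39*z - 38)/(9*z^4 + 24*z^3 - 20*z^2 - 48*z + 36)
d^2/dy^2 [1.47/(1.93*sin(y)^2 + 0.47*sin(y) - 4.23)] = (-21.902412*sin(y)^4 - 4.000311*sin(y)^3 - 15.474837*sin(y)^2 + 5.078115*sin(y) + 24.651312)/(1.93*sin(y)^2 + 0.47*sin(y) - 4.23)^3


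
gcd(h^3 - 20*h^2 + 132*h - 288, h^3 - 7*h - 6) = 1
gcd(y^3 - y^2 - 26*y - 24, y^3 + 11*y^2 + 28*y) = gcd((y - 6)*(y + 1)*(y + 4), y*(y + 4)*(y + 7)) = y + 4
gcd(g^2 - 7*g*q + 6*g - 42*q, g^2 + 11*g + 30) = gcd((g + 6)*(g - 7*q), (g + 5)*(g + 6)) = g + 6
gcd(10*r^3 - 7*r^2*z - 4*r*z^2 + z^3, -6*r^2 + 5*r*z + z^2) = -r + z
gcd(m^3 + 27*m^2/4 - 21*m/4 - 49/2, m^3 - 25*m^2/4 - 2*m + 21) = m^2 - m/4 - 7/2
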